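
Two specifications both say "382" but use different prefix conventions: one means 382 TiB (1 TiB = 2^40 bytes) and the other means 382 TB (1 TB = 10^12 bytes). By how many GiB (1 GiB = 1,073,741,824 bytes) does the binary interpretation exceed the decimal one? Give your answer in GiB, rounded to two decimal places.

382 TiB = 382 × 1,099,511,627,776 = 420,013,441,810,432 bytes
382 TB = 382 × 1,000,000,000,000 = 382,000,000,000,000 bytes
difference = 38,013,441,810,432 bytes
38,013,441,810,432 / 1,073,741,824 = 35,402.78 GiB

35,402.78 GiB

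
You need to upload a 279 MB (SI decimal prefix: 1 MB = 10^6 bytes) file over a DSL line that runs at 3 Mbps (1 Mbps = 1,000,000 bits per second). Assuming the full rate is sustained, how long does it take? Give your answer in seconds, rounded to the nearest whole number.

744 seconds

279 MB = 279,000,000 bytes = 2,232,000,000 bits
3 Mbps = 3,000,000 bits/s
time = 2,232,000,000 / 3,000,000 = 744 s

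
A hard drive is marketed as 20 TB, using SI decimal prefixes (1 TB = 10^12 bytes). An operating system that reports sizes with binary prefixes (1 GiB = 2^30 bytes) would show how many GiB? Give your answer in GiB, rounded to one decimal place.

20 TB = 20 × 10^12 bytes = 20,000,000,000,000 bytes
1 GiB = 1,073,741,824 bytes
20,000,000,000,000 / 1,073,741,824 = 18,626.5 GiB

18,626.5 GiB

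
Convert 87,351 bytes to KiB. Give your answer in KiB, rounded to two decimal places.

85.30 KiB

87,351 bytes given.
1 KiB = 2^10 bytes = 1,024 bytes
87,351 / 1,024 = 85.30 KiB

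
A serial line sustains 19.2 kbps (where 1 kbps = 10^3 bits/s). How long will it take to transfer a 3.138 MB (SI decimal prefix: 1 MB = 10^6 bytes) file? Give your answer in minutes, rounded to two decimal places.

3.138 MB = 3,138,000 bytes = 25,104,000 bits
19.2 kbps = 19,200 bits/s
time = 25,104,000 / 19,200 = 1,307.500 s
1,307.500 s / 60 = 21.79 minutes

21.79 minutes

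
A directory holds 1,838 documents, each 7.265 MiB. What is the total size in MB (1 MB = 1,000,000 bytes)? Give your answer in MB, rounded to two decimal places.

Total = 1,838 × 7.265 MiB = 13353.07 MiB
= 13353.07 × 1,048,576 bytes = 14,001,708,728.32 bytes
1 MB = 1,000,000 bytes
14,001,708,728.32 / 1,000,000 = 14,001.71 MB

14,001.71 MB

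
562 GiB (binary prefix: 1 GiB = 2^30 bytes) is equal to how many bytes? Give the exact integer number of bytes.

603,442,905,088 bytes

562 × 1,073,741,824 = 603,442,905,088 bytes  (1 GiB = 2^30 bytes)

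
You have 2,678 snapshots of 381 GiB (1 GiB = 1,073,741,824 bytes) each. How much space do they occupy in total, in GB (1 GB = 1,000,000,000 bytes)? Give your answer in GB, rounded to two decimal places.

1,095,558.11 GB

Total = 2,678 × 381 GiB = 1,020,318 GiB
= 1,020,318 × 1,073,741,824 bytes = 1,095,558,110,380,032 bytes
1 GB = 1,000,000,000 bytes
1,095,558,110,380,032 / 1,000,000,000 = 1,095,558.11 GB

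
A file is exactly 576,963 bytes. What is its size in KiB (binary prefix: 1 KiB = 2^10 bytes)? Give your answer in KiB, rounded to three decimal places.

563.440 KiB

576,963 bytes given.
1 KiB = 2^10 bytes = 1,024 bytes
576,963 / 1,024 = 563.440 KiB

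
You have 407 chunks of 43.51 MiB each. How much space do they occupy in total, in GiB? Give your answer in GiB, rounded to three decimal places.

Total = 407 × 43.51 MiB = 17708.57 MiB
= 17708.57 × 1,048,576 bytes = 18,568,781,496.32 bytes
1 GiB = 1,073,741,824 bytes
18,568,781,496.32 / 1,073,741,824 = 17.294 GiB

17.294 GiB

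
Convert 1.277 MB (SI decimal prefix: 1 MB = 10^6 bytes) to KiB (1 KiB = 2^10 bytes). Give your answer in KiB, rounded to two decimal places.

1,247.07 KiB

1.277 MB = 1.277 × 10^6 bytes = 1,277,000 bytes
1 KiB = 1,024 bytes
1,277,000 / 1,024 = 1,247.07 KiB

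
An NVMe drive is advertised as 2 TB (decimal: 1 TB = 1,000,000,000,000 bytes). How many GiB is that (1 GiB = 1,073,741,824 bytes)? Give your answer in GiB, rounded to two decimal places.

1,862.65 GiB

2 TB × 1,000,000,000,000 bytes/TB = 2,000,000,000,000 bytes
1 GiB = 2^30 bytes = 1,073,741,824 bytes
2,000,000,000,000 / 1,073,741,824 = 1,862.65 GiB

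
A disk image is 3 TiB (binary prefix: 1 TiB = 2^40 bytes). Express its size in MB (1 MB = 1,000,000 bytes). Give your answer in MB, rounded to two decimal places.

3,298,534.88 MB

3 TiB = 3 × 2^40 bytes = 3,298,534,883,328 bytes
1 MB = 1,000,000 bytes
3,298,534,883,328 / 1,000,000 = 3,298,534.88 MB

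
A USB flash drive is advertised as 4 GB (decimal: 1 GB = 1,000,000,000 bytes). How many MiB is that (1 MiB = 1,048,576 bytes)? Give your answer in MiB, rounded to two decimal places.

3,814.70 MiB

4 GB × 1,000,000,000 bytes/GB = 4,000,000,000 bytes
1 MiB = 2^20 bytes = 1,048,576 bytes
4,000,000,000 / 1,048,576 = 3,814.70 MiB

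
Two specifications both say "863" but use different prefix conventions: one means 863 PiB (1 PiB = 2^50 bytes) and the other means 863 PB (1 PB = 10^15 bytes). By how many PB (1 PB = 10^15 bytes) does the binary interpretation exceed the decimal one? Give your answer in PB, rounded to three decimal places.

108.652 PB

863 PiB = 863 × 1,125,899,906,842,624 = 971,651,619,605,184,512 bytes
863 PB = 863 × 1,000,000,000,000,000 = 863,000,000,000,000,000 bytes
difference = 108,651,619,605,184,512 bytes
108,651,619,605,184,512 / 1,000,000,000,000,000 = 108.652 PB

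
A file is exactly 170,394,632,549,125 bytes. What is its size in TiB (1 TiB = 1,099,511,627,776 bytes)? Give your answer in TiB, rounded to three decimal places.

154.973 TiB

170,394,632,549,125 bytes given.
1 TiB = 2^40 bytes = 1,099,511,627,776 bytes
170,394,632,549,125 / 1,099,511,627,776 = 154.973 TiB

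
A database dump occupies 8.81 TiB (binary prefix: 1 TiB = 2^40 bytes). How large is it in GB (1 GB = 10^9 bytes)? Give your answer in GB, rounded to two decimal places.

8.81 TiB = 8.81 × 2^40 bytes = 9,686,697,440,706.56 bytes
1 GB = 1,000,000,000 bytes
9,686,697,440,706.56 / 1,000,000,000 = 9,686.70 GB

9,686.70 GB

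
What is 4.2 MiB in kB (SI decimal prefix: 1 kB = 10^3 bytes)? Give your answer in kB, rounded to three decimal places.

4.2 MiB × 1,048,576 bytes/MiB = 4,404,019.2 bytes
1 kB = 10^3 bytes = 1,000 bytes
4,404,019.2 / 1,000 = 4,404.019 kB

4,404.019 kB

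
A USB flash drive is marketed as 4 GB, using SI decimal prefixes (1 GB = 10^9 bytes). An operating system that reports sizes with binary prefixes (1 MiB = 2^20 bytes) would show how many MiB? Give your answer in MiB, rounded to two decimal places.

3,814.70 MiB

4 GB = 4 × 10^9 bytes = 4,000,000,000 bytes
1 MiB = 1,048,576 bytes
4,000,000,000 / 1,048,576 = 3,814.70 MiB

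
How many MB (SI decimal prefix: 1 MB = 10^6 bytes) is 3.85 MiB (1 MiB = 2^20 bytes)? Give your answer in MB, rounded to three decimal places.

3.85 MiB = 3.85 × 2^20 bytes = 4,037,017.6 bytes
1 MB = 10^6 bytes = 1,000,000 bytes
4,037,017.6 / 1,000,000 = 4.037 MB

4.037 MB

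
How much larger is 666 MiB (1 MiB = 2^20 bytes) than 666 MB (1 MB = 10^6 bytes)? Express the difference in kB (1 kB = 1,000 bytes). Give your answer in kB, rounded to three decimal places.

32,351.616 kB

666 MiB = 666 × 1,048,576 = 698,351,616 bytes
666 MB = 666 × 1,000,000 = 666,000,000 bytes
difference = 32,351,616 bytes
32,351,616 / 1,000 = 32,351.616 kB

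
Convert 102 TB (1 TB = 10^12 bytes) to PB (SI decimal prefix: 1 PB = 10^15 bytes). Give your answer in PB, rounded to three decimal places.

102 TB = 102 × 10^12 bytes = 102,000,000,000,000 bytes
1 PB = 1,000,000,000,000,000 bytes
102,000,000,000,000 / 1,000,000,000,000,000 = 0.102 PB

0.102 PB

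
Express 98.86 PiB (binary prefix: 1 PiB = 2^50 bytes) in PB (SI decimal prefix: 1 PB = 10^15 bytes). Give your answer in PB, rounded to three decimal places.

98.86 PiB × 1,125,899,906,842,624 bytes/PiB = 111,306,464,790,461,808.64 bytes
1 PB = 10^15 bytes = 1,000,000,000,000,000 bytes
111,306,464,790,461,808.64 / 1,000,000,000,000,000 = 111.306 PB

111.306 PB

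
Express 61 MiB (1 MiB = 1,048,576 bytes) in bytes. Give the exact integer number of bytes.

61 × 1,048,576 = 63,963,136 bytes

63,963,136 bytes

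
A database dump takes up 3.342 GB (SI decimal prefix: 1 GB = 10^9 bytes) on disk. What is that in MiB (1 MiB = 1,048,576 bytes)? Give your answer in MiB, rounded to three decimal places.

3,187.180 MiB

3.342 GB × 1,000,000,000 bytes/GB = 3,342,000,000 bytes
1 MiB = 2^20 bytes = 1,048,576 bytes
3,342,000,000 / 1,048,576 = 3,187.180 MiB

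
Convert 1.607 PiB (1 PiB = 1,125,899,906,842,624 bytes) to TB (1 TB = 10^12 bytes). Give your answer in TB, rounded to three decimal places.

1,809.321 TB

1.607 PiB = 1.607 × 2^50 bytes = 1,809,321,150,296,096.768 bytes
1 TB = 1,000,000,000,000 bytes
1,809,321,150,296,096.768 / 1,000,000,000,000 = 1,809.321 TB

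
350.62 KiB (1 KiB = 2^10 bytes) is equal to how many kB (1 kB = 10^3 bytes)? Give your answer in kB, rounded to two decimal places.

350.62 KiB = 350.62 × 2^10 bytes = 359,034.88 bytes
1 kB = 1,000 bytes
359,034.88 / 1,000 = 359.03 kB

359.03 kB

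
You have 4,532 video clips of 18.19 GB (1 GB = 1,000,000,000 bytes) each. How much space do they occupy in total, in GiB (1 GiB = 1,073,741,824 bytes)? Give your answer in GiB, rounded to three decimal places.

76,775.514 GiB

Total = 4,532 × 18.19 GB = 82437.08 GB
= 82437.08 × 1,000,000,000 bytes = 82,437,080,000,000 bytes
1 GiB = 1,073,741,824 bytes
82,437,080,000,000 / 1,073,741,824 = 76,775.514 GiB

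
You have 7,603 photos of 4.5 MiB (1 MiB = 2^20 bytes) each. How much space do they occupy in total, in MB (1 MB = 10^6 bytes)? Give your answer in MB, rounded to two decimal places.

35,875.45 MB

Total = 7,603 × 4.5 MiB = 34213.5 MiB
= 34213.5 × 1,048,576 bytes = 35,875,454,976 bytes
1 MB = 1,000,000 bytes
35,875,454,976 / 1,000,000 = 35,875.45 MB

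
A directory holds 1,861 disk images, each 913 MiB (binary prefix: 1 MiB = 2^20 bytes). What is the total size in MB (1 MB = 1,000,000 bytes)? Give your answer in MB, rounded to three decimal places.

Total = 1,861 × 913 MiB = 1,699,093 MiB
= 1,699,093 × 1,048,576 bytes = 1,781,628,141,568 bytes
1 MB = 1,000,000 bytes
1,781,628,141,568 / 1,000,000 = 1,781,628.142 MB

1,781,628.142 MB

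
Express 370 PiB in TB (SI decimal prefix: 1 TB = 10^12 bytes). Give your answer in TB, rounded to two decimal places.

370 PiB × 1,125,899,906,842,624 bytes/PiB = 416,582,965,531,770,880 bytes
1 TB = 10^12 bytes = 1,000,000,000,000 bytes
416,582,965,531,770,880 / 1,000,000,000,000 = 416,582.97 TB

416,582.97 TB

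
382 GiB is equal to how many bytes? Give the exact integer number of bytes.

410,169,376,768 bytes

382 × 1,073,741,824 = 410,169,376,768 bytes  (1 GiB = 2^30 bytes)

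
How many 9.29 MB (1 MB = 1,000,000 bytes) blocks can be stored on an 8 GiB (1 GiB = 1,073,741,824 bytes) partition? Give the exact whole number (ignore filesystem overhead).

Capacity: 8 GiB = 8,589,934,592 bytes
Per item: 9.29 MB = 9,290,000 bytes
⌊8,589,934,592 / 9,290,000⌋ = 924

924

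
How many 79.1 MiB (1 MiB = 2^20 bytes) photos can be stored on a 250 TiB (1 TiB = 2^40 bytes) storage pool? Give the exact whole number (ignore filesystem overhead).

3,314,083

Capacity: 250 TiB = 274,877,906,944,000 bytes
Per item: 79.1 MiB = 82,942,361.6 bytes
⌊274,877,906,944,000 / 82,942,361.6⌋ = 3,314,083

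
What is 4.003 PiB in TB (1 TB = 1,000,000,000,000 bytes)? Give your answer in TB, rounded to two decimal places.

4,506.98 TB

4.003 PiB = 4.003 × 2^50 bytes = 4,506,977,327,091,023.872 bytes
1 TB = 1,000,000,000,000 bytes
4,506,977,327,091,023.872 / 1,000,000,000,000 = 4,506.98 TB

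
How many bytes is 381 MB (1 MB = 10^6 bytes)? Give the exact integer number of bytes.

381,000,000 bytes

381 × 1,000,000 = 381,000,000 bytes  (1 MB = 10^6 bytes)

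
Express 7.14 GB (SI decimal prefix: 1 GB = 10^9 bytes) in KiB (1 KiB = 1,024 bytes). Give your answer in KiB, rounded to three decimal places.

7.14 GB = 7.14 × 10^9 bytes = 7,140,000,000 bytes
1 KiB = 1,024 bytes
7,140,000,000 / 1,024 = 6,972,656.250 KiB

6,972,656.250 KiB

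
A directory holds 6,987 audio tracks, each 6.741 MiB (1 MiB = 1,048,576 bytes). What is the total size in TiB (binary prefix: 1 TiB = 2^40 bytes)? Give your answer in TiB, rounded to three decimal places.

Total = 6,987 × 6.741 MiB = 47099.367 MiB
= 47099.367 × 1,048,576 bytes = 49,387,265,851.392 bytes
1 TiB = 1,099,511,627,776 bytes
49,387,265,851.392 / 1,099,511,627,776 = 0.045 TiB

0.045 TiB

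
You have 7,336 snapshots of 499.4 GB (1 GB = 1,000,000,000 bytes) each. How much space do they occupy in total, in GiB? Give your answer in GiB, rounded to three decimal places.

Total = 7,336 × 499.4 GB = 3663598.4 GB
= 3663598.4 × 1,000,000,000 bytes = 3,663,598,400,000,000 bytes
1 GiB = 1,073,741,824 bytes
3,663,598,400,000,000 / 1,073,741,824 = 3,411,991.894 GiB

3,411,991.894 GiB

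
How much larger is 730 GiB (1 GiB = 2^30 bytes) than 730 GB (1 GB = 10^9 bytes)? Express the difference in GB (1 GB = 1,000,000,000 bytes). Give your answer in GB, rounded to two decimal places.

53.83 GB

730 GiB = 730 × 1,073,741,824 = 783,831,531,520 bytes
730 GB = 730 × 1,000,000,000 = 730,000,000,000 bytes
difference = 53,831,531,520 bytes
53,831,531,520 / 1,000,000,000 = 53.83 GB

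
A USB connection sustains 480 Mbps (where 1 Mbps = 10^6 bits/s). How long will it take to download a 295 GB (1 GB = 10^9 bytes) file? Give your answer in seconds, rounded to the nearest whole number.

295 GB = 295,000,000,000 bytes = 2,360,000,000,000 bits
480 Mbps = 480,000,000 bits/s
time = 2,360,000,000,000 / 480,000,000 = 4,917 s

4,917 seconds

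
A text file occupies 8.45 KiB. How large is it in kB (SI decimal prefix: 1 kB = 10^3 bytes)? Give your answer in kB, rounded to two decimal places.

8.65 kB

8.45 KiB = 8.45 × 2^10 bytes = 8,652.8 bytes
1 kB = 1,000 bytes
8,652.8 / 1,000 = 8.65 kB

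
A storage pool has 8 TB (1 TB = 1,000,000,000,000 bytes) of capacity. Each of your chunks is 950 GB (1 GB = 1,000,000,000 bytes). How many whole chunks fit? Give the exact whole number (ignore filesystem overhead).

8

Capacity: 8 TB = 8,000,000,000,000 bytes
Per item: 950 GB = 950,000,000,000 bytes
⌊8,000,000,000,000 / 950,000,000,000⌋ = 8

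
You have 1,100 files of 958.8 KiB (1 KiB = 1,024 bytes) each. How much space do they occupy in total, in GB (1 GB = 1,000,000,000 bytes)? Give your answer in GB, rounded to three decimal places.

1.080 GB

Total = 1,100 × 958.8 KiB = 1,054,680 KiB
= 1,054,680 × 1,024 bytes = 1,079,992,320 bytes
1 GB = 1,000,000,000 bytes
1,079,992,320 / 1,000,000,000 = 1.080 GB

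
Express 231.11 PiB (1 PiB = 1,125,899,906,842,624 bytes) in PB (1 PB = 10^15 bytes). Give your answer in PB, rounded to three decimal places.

231.11 PiB = 231.11 × 2^50 bytes = 260,206,727,470,398,832.64 bytes
1 PB = 1,000,000,000,000,000 bytes
260,206,727,470,398,832.64 / 1,000,000,000,000,000 = 260.207 PB

260.207 PB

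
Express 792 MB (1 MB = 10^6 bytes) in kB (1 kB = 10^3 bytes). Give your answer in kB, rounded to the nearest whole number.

792,000 kB

792 MB × 1,000,000 bytes/MB = 792,000,000 bytes
1 kB = 1,000 bytes
792,000,000 / 1,000 = 792,000 kB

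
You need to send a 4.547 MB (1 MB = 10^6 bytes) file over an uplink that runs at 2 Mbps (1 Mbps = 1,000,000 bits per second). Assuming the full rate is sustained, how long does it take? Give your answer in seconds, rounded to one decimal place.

18.2 seconds

4.547 MB = 4,547,000 bytes = 36,376,000 bits
2 Mbps = 2,000,000 bits/s
time = 36,376,000 / 2,000,000 = 18.2 s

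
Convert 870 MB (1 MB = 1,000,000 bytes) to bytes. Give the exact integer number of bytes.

870,000,000 bytes

870 × 1,000,000 = 870,000,000 bytes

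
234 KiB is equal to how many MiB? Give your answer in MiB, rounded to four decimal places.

234 KiB × 1,024 bytes/KiB = 239,616 bytes
1 MiB = 2^20 bytes = 1,048,576 bytes
239,616 / 1,048,576 = 0.2285 MiB

0.2285 MiB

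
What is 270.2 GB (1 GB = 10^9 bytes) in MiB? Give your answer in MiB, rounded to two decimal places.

257,682.80 MiB

270.2 GB = 270.2 × 10^9 bytes = 270,200,000,000 bytes
1 MiB = 2^20 bytes = 1,048,576 bytes
270,200,000,000 / 1,048,576 = 257,682.80 MiB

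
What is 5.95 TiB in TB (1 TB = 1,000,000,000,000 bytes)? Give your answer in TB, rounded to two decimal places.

5.95 TiB = 5.95 × 2^40 bytes = 6,542,094,185,267.2 bytes
1 TB = 10^12 bytes = 1,000,000,000,000 bytes
6,542,094,185,267.2 / 1,000,000,000,000 = 6.54 TB

6.54 TB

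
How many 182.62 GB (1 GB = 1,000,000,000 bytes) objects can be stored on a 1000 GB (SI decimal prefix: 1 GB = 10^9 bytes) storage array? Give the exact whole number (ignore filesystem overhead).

5

Capacity: 1000 GB = 1,000,000,000,000 bytes
Per item: 182.62 GB = 182,620,000,000 bytes
⌊1,000,000,000,000 / 182,620,000,000⌋ = 5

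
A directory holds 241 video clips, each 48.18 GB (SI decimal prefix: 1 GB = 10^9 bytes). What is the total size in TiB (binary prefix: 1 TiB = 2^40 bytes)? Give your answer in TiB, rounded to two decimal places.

10.56 TiB

Total = 241 × 48.18 GB = 11611.38 GB
= 11611.38 × 1,000,000,000 bytes = 11,611,380,000,000 bytes
1 TiB = 1,099,511,627,776 bytes
11,611,380,000,000 / 1,099,511,627,776 = 10.56 TiB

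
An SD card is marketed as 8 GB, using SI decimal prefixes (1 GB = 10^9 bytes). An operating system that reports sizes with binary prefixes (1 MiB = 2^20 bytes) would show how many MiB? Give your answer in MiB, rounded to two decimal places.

7,629.39 MiB

8 GB × 1,000,000,000 bytes/GB = 8,000,000,000 bytes
1 MiB = 2^20 bytes = 1,048,576 bytes
8,000,000,000 / 1,048,576 = 7,629.39 MiB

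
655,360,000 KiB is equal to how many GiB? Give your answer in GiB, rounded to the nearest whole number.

655,360,000 KiB × 1,024 bytes/KiB = 671,088,640,000 bytes
1 GiB = 1,073,741,824 bytes
671,088,640,000 / 1,073,741,824 = 625 GiB

625 GiB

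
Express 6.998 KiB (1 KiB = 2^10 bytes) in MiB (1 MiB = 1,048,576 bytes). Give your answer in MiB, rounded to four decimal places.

0.0068 MiB

6.998 KiB × 1,024 bytes/KiB = 7,165.952 bytes
1 MiB = 2^20 bytes = 1,048,576 bytes
7,165.952 / 1,048,576 = 0.0068 MiB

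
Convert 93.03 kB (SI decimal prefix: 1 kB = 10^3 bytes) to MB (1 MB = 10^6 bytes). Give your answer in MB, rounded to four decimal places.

0.0930 MB

93.03 kB = 93.03 × 10^3 bytes = 93,030 bytes
1 MB = 10^6 bytes = 1,000,000 bytes
93,030 / 1,000,000 = 0.0930 MB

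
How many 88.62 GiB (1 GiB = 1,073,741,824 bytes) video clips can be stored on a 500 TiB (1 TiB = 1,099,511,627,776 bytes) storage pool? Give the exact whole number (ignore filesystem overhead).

Capacity: 500 TiB = 549,755,813,888,000 bytes
Per item: 88.62 GiB = 95,155,000,442.88 bytes
⌊549,755,813,888,000 / 95,155,000,442.88⌋ = 5,777

5,777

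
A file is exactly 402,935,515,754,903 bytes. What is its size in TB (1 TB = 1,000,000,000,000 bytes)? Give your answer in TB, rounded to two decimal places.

402,935,515,754,903 bytes given.
1 TB = 10^12 bytes = 1,000,000,000,000 bytes
402,935,515,754,903 / 1,000,000,000,000 = 402.94 TB

402.94 TB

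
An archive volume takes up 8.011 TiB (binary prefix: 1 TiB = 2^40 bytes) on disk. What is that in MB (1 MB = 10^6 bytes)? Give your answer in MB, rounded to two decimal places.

8,808,187.65 MB

8.011 TiB × 1,099,511,627,776 bytes/TiB = 8,808,187,650,113.536 bytes
1 MB = 1,000,000 bytes
8,808,187,650,113.536 / 1,000,000 = 8,808,187.65 MB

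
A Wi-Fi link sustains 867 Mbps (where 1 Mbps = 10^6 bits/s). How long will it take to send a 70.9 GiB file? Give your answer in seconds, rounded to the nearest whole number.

70.9 GiB = 76,128,295,321.6 bytes = 609,026,362,572.8 bits
867 Mbps = 867,000,000 bits/s
time = 609,026,362,572.8 / 867,000,000 = 702 s

702 seconds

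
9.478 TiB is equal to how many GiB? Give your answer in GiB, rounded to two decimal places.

9.478 TiB = 9.478 × 2^40 bytes = 10,421,171,208,060.928 bytes
1 GiB = 2^30 bytes = 1,073,741,824 bytes
10,421,171,208,060.928 / 1,073,741,824 = 9,705.47 GiB

9,705.47 GiB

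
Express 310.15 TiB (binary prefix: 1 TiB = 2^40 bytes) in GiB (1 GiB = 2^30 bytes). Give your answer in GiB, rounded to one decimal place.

310.15 TiB = 310.15 × 2^40 bytes = 341,013,531,354,726.4 bytes
1 GiB = 1,073,741,824 bytes
341,013,531,354,726.4 / 1,073,741,824 = 317,593.6 GiB

317,593.6 GiB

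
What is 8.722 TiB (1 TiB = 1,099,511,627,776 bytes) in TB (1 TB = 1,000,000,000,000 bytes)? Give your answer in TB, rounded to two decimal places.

8.722 TiB = 8.722 × 2^40 bytes = 9,589,940,417,462.272 bytes
1 TB = 1,000,000,000,000 bytes
9,589,940,417,462.272 / 1,000,000,000,000 = 9.59 TB

9.59 TB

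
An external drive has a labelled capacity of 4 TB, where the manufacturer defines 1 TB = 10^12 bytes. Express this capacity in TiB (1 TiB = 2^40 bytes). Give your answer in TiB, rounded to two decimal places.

4 TB = 4 × 10^12 bytes = 4,000,000,000,000 bytes
1 TiB = 1,099,511,627,776 bytes
4,000,000,000,000 / 1,099,511,627,776 = 3.64 TiB

3.64 TiB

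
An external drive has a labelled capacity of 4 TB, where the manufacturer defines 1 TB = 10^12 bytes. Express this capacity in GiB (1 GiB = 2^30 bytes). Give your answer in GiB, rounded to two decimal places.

3,725.29 GiB

4 TB × 1,000,000,000,000 bytes/TB = 4,000,000,000,000 bytes
1 GiB = 1,073,741,824 bytes
4,000,000,000,000 / 1,073,741,824 = 3,725.29 GiB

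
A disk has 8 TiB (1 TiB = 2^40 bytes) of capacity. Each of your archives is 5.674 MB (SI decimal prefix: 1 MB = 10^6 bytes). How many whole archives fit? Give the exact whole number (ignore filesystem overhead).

1,550,245

Capacity: 8 TiB = 8,796,093,022,208 bytes
Per item: 5.674 MB = 5,674,000 bytes
⌊8,796,093,022,208 / 5,674,000⌋ = 1,550,245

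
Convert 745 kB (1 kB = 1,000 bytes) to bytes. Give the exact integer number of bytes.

745 × 1,000 = 745,000 bytes

745,000 bytes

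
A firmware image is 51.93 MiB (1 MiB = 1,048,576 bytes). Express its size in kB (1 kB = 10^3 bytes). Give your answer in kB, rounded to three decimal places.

51.93 MiB = 51.93 × 2^20 bytes = 54,452,551.68 bytes
1 kB = 1,000 bytes
54,452,551.68 / 1,000 = 54,452.552 kB

54,452.552 kB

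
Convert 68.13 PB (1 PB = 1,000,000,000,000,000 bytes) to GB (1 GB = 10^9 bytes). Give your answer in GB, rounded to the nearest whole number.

68.13 PB = 68.13 × 10^15 bytes = 68,130,000,000,000,000 bytes
1 GB = 1,000,000,000 bytes
68,130,000,000,000,000 / 1,000,000,000 = 68,130,000 GB

68,130,000 GB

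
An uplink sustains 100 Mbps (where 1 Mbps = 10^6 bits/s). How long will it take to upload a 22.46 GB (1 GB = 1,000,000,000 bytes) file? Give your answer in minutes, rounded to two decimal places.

22.46 GB = 22,460,000,000 bytes = 179,680,000,000 bits
100 Mbps = 100,000,000 bits/s
time = 179,680,000,000 / 100,000,000 = 1,796.800 s
1,796.800 s / 60 = 29.95 minutes

29.95 minutes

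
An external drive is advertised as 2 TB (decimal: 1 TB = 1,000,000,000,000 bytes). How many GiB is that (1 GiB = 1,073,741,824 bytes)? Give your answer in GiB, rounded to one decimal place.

1,862.6 GiB

2 TB = 2 × 10^12 bytes = 2,000,000,000,000 bytes
1 GiB = 2^30 bytes = 1,073,741,824 bytes
2,000,000,000,000 / 1,073,741,824 = 1,862.6 GiB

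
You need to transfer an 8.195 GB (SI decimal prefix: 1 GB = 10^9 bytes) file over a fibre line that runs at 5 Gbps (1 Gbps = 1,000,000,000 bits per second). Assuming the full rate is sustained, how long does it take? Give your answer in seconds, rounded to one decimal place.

13.1 seconds

8.195 GB = 8,195,000,000 bytes = 65,560,000,000 bits
5 Gbps = 5,000,000,000 bits/s
time = 65,560,000,000 / 5,000,000,000 = 13.1 s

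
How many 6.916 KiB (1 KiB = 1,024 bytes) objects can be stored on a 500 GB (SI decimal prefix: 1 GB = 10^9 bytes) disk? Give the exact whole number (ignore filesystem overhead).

Capacity: 500 GB = 500,000,000,000 bytes
Per item: 6.916 KiB = 7,081.984 bytes
⌊500,000,000,000 / 7,081.984⌋ = 70,601,684

70,601,684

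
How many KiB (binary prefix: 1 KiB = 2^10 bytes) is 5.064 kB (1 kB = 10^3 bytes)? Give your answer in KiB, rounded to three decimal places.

5.064 kB = 5.064 × 10^3 bytes = 5,064 bytes
1 KiB = 1,024 bytes
5,064 / 1,024 = 4.945 KiB

4.945 KiB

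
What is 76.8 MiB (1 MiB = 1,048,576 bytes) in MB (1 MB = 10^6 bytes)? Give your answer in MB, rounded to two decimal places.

80.53 MB

76.8 MiB = 76.8 × 2^20 bytes = 80,530,636.8 bytes
1 MB = 10^6 bytes = 1,000,000 bytes
80,530,636.8 / 1,000,000 = 80.53 MB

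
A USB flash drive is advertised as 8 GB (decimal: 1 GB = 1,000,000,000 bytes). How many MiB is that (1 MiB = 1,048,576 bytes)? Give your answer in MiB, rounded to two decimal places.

8 GB = 8 × 10^9 bytes = 8,000,000,000 bytes
1 MiB = 2^20 bytes = 1,048,576 bytes
8,000,000,000 / 1,048,576 = 7,629.39 MiB

7,629.39 MiB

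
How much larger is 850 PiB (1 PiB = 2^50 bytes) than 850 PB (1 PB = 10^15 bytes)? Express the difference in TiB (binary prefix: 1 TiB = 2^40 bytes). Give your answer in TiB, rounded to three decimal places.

97,329.503 TiB

850 PiB = 850 × 1,125,899,906,842,624 = 957,014,920,816,230,400 bytes
850 PB = 850 × 1,000,000,000,000,000 = 850,000,000,000,000,000 bytes
difference = 107,014,920,816,230,400 bytes
107,014,920,816,230,400 / 1,099,511,627,776 = 97,329.503 TiB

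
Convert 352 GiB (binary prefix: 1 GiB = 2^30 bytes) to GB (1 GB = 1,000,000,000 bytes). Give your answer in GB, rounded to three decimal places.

377.957 GB

352 GiB × 1,073,741,824 bytes/GiB = 377,957,122,048 bytes
1 GB = 10^9 bytes = 1,000,000,000 bytes
377,957,122,048 / 1,000,000,000 = 377.957 GB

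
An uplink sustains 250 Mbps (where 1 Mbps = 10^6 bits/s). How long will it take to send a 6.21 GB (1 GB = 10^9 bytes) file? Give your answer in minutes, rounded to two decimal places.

3.31 minutes

6.21 GB = 6,210,000,000 bytes = 49,680,000,000 bits
250 Mbps = 250,000,000 bits/s
time = 49,680,000,000 / 250,000,000 = 198.720 s
198.720 s / 60 = 3.31 minutes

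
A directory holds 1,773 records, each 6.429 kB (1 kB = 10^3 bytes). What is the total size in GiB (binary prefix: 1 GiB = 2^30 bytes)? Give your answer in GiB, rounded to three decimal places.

0.011 GiB

Total = 1,773 × 6.429 kB = 11398.617 kB
= 11398.617 × 1,000 bytes = 11,398,617 bytes
1 GiB = 1,073,741,824 bytes
11,398,617 / 1,073,741,824 = 0.011 GiB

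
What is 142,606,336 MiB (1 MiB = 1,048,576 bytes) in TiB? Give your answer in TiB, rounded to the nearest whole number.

142,606,336 MiB = 142,606,336 × 2^20 bytes = 149,533,581,377,536 bytes
1 TiB = 1,099,511,627,776 bytes
149,533,581,377,536 / 1,099,511,627,776 = 136 TiB

136 TiB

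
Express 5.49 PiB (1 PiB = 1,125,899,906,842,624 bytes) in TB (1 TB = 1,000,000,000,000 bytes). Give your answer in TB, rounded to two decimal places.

5.49 PiB × 1,125,899,906,842,624 bytes/PiB = 6,181,190,488,566,005.76 bytes
1 TB = 10^12 bytes = 1,000,000,000,000 bytes
6,181,190,488,566,005.76 / 1,000,000,000,000 = 6,181.19 TB

6,181.19 TB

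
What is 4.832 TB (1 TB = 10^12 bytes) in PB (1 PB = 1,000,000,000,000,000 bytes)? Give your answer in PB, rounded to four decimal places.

0.0048 PB

4.832 TB = 4.832 × 10^12 bytes = 4,832,000,000,000 bytes
1 PB = 1,000,000,000,000,000 bytes
4,832,000,000,000 / 1,000,000,000,000,000 = 0.0048 PB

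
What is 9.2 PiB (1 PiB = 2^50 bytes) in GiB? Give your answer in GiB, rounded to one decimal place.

9,646,899.2 GiB

9.2 PiB × 1,125,899,906,842,624 bytes/PiB = 10,358,279,142,952,140.8 bytes
1 GiB = 1,073,741,824 bytes
10,358,279,142,952,140.8 / 1,073,741,824 = 9,646,899.2 GiB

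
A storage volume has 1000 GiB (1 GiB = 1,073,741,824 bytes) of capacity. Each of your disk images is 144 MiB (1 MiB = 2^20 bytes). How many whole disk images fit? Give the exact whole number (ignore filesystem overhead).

Capacity: 1000 GiB = 1,073,741,824,000 bytes
Per item: 144 MiB = 150,994,944 bytes
⌊1,073,741,824,000 / 150,994,944⌋ = 7,111

7,111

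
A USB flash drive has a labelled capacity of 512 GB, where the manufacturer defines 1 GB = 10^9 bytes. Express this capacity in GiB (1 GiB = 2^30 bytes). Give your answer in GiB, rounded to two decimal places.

512 GB = 512 × 10^9 bytes = 512,000,000,000 bytes
1 GiB = 1,073,741,824 bytes
512,000,000,000 / 1,073,741,824 = 476.84 GiB

476.84 GiB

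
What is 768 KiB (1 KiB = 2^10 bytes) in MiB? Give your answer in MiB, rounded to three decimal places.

768 KiB × 1,024 bytes/KiB = 786,432 bytes
1 MiB = 1,048,576 bytes
786,432 / 1,048,576 = 0.750 MiB

0.750 MiB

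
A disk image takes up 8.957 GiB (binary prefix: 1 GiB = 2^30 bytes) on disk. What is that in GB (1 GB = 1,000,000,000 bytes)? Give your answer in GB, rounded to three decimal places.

8.957 GiB × 1,073,741,824 bytes/GiB = 9,617,505,517.568 bytes
1 GB = 10^9 bytes = 1,000,000,000 bytes
9,617,505,517.568 / 1,000,000,000 = 9.618 GB

9.618 GB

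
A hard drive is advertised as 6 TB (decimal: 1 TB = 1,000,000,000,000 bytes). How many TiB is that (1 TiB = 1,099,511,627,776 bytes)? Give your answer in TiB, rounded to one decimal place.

6 TB = 6 × 10^12 bytes = 6,000,000,000,000 bytes
1 TiB = 2^40 bytes = 1,099,511,627,776 bytes
6,000,000,000,000 / 1,099,511,627,776 = 5.5 TiB

5.5 TiB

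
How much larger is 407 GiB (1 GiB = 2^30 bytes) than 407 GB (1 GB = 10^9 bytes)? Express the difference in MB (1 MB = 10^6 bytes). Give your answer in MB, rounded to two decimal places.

407 GiB = 407 × 1,073,741,824 = 437,012,922,368 bytes
407 GB = 407 × 1,000,000,000 = 407,000,000,000 bytes
difference = 30,012,922,368 bytes
30,012,922,368 / 1,000,000 = 30,012.92 MB

30,012.92 MB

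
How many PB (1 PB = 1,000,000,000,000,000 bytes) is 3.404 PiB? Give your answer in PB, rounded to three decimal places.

3.404 PiB = 3.404 × 2^50 bytes = 3,832,563,282,892,292.096 bytes
1 PB = 10^15 bytes = 1,000,000,000,000,000 bytes
3,832,563,282,892,292.096 / 1,000,000,000,000,000 = 3.833 PB

3.833 PB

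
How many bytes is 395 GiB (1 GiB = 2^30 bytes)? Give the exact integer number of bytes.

395 × 1,073,741,824 = 424,128,020,480 bytes  (1 GiB = 2^30 bytes)

424,128,020,480 bytes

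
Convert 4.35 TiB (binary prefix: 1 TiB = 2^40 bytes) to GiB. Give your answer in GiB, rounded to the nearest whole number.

4,454 GiB

4.35 TiB × 1,099,511,627,776 bytes/TiB = 4,782,875,580,825.6 bytes
1 GiB = 1,073,741,824 bytes
4,782,875,580,825.6 / 1,073,741,824 = 4,454 GiB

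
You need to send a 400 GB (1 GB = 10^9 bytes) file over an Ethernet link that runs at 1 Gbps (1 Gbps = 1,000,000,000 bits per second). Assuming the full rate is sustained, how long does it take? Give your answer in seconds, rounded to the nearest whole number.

3,200 seconds

400 GB = 400,000,000,000 bytes = 3,200,000,000,000 bits
1 Gbps = 1,000,000,000 bits/s
time = 3,200,000,000,000 / 1,000,000,000 = 3,200 s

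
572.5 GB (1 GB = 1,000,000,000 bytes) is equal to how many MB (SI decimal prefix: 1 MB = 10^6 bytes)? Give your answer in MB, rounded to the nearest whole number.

572,500 MB

572.5 GB = 572.5 × 10^9 bytes = 572,500,000,000 bytes
1 MB = 1,000,000 bytes
572,500,000,000 / 1,000,000 = 572,500 MB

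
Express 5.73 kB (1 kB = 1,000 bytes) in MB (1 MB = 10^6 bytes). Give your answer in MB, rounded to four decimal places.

0.0057 MB

5.73 kB = 5.73 × 10^3 bytes = 5,730 bytes
1 MB = 10^6 bytes = 1,000,000 bytes
5,730 / 1,000,000 = 0.0057 MB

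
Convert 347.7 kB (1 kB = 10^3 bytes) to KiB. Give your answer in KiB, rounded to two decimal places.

339.55 KiB

347.7 kB = 347.7 × 10^3 bytes = 347,700 bytes
1 KiB = 1,024 bytes
347,700 / 1,024 = 339.55 KiB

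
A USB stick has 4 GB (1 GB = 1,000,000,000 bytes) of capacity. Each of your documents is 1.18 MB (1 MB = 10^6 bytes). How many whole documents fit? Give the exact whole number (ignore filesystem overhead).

3,389

Capacity: 4 GB = 4,000,000,000 bytes
Per item: 1.18 MB = 1,180,000 bytes
⌊4,000,000,000 / 1,180,000⌋ = 3,389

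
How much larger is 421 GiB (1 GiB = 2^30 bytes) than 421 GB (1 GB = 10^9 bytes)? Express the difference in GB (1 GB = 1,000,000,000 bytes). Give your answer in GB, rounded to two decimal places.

421 GiB = 421 × 1,073,741,824 = 452,045,307,904 bytes
421 GB = 421 × 1,000,000,000 = 421,000,000,000 bytes
difference = 31,045,307,904 bytes
31,045,307,904 / 1,000,000,000 = 31.05 GB

31.05 GB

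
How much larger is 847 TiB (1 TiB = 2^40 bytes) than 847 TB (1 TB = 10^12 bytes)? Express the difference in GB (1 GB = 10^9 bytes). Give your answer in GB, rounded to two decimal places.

847 TiB = 847 × 1,099,511,627,776 = 931,286,348,726,272 bytes
847 TB = 847 × 1,000,000,000,000 = 847,000,000,000,000 bytes
difference = 84,286,348,726,272 bytes
84,286,348,726,272 / 1,000,000,000 = 84,286.35 GB

84,286.35 GB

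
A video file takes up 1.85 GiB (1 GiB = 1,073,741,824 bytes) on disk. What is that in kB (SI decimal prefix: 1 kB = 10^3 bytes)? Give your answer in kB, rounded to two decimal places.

1,986,422.37 kB

1.85 GiB = 1.85 × 2^30 bytes = 1,986,422,374.4 bytes
1 kB = 1,000 bytes
1,986,422,374.4 / 1,000 = 1,986,422.37 kB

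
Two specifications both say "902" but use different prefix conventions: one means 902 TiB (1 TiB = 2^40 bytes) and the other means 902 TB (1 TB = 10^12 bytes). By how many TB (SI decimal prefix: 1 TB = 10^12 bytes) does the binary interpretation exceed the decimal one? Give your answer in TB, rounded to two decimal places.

89.76 TB

902 TiB = 902 × 1,099,511,627,776 = 991,759,488,253,952 bytes
902 TB = 902 × 1,000,000,000,000 = 902,000,000,000,000 bytes
difference = 89,759,488,253,952 bytes
89,759,488,253,952 / 1,000,000,000,000 = 89.76 TB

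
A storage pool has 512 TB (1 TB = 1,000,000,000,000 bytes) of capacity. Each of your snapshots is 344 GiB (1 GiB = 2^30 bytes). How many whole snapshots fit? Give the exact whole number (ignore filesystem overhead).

1,386

Capacity: 512 TB = 512,000,000,000,000 bytes
Per item: 344 GiB = 369,367,187,456 bytes
⌊512,000,000,000,000 / 369,367,187,456⌋ = 1,386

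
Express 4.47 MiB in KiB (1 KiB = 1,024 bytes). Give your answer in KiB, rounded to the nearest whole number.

4.47 MiB × 1,048,576 bytes/MiB = 4,687,134.72 bytes
1 KiB = 1,024 bytes
4,687,134.72 / 1,024 = 4,577 KiB

4,577 KiB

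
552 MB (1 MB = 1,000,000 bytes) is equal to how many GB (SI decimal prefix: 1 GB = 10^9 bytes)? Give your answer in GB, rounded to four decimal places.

0.5520 GB

552 MB × 1,000,000 bytes/MB = 552,000,000 bytes
1 GB = 10^9 bytes = 1,000,000,000 bytes
552,000,000 / 1,000,000,000 = 0.5520 GB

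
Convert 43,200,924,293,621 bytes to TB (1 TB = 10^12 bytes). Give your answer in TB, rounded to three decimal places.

43.201 TB

43,200,924,293,621 bytes given.
1 TB = 1,000,000,000,000 bytes
43,200,924,293,621 / 1,000,000,000,000 = 43.201 TB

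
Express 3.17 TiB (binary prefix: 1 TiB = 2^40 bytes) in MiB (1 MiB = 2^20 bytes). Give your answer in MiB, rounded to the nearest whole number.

3,323,986 MiB

3.17 TiB = 3.17 × 2^40 bytes = 3,485,451,860,049.92 bytes
1 MiB = 1,048,576 bytes
3,485,451,860,049.92 / 1,048,576 = 3,323,986 MiB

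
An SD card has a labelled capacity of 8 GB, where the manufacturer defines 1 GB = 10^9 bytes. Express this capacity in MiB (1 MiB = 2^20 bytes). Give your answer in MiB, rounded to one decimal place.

7,629.4 MiB

8 GB = 8 × 10^9 bytes = 8,000,000,000 bytes
1 MiB = 1,048,576 bytes
8,000,000,000 / 1,048,576 = 7,629.4 MiB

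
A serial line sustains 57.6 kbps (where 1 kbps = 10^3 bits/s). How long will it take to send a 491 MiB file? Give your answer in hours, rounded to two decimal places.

19.86 hours

491 MiB = 514,850,816 bytes = 4,118,806,528 bits
57.6 kbps = 57,600 bits/s
time = 4,118,806,528 / 57,600 = 71,507.0578 s
71,507.0578 s / 3600 = 19.86 hours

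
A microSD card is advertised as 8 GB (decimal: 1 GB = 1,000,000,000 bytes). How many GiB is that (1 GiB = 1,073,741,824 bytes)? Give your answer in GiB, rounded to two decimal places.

8 GB × 1,000,000,000 bytes/GB = 8,000,000,000 bytes
1 GiB = 2^30 bytes = 1,073,741,824 bytes
8,000,000,000 / 1,073,741,824 = 7.45 GiB

7.45 GiB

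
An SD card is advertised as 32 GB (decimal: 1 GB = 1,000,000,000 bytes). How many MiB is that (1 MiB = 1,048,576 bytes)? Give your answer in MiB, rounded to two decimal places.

30,517.58 MiB

32 GB = 32 × 10^9 bytes = 32,000,000,000 bytes
1 MiB = 2^20 bytes = 1,048,576 bytes
32,000,000,000 / 1,048,576 = 30,517.58 MiB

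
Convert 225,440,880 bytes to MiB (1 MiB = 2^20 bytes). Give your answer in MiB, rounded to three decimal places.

225,440,880 bytes given.
1 MiB = 1,048,576 bytes
225,440,880 / 1,048,576 = 214.997 MiB

214.997 MiB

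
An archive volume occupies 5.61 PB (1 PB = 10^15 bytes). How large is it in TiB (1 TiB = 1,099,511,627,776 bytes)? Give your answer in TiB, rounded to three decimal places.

5.61 PB × 1,000,000,000,000,000 bytes/PB = 5,610,000,000,000,000 bytes
1 TiB = 2^40 bytes = 1,099,511,627,776 bytes
5,610,000,000,000,000 / 1,099,511,627,776 = 5,102.265 TiB

5,102.265 TiB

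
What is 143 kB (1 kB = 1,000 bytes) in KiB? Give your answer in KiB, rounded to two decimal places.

139.65 KiB

143 kB = 143 × 10^3 bytes = 143,000 bytes
1 KiB = 1,024 bytes
143,000 / 1,024 = 139.65 KiB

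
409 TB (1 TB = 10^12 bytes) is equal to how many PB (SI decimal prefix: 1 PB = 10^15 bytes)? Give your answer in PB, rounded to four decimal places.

0.4090 PB

409 TB × 1,000,000,000,000 bytes/TB = 409,000,000,000,000 bytes
1 PB = 1,000,000,000,000,000 bytes
409,000,000,000,000 / 1,000,000,000,000,000 = 0.4090 PB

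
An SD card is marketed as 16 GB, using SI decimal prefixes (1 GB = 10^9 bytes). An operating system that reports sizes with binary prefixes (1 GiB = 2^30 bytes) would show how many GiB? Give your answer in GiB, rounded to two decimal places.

14.90 GiB

16 GB = 16 × 10^9 bytes = 16,000,000,000 bytes
1 GiB = 2^30 bytes = 1,073,741,824 bytes
16,000,000,000 / 1,073,741,824 = 14.90 GiB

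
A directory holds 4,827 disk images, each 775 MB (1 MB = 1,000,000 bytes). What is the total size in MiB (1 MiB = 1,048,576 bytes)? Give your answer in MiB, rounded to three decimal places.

Total = 4,827 × 775 MB = 3,740,925 MB
= 3,740,925 × 1,000,000 bytes = 3,740,925,000,000 bytes
1 MiB = 1,048,576 bytes
3,740,925,000,000 / 1,048,576 = 3,567,624.092 MiB

3,567,624.092 MiB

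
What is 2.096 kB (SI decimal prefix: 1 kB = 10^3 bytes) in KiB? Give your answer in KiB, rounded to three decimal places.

2.096 kB = 2.096 × 10^3 bytes = 2,096 bytes
1 KiB = 1,024 bytes
2,096 / 1,024 = 2.047 KiB

2.047 KiB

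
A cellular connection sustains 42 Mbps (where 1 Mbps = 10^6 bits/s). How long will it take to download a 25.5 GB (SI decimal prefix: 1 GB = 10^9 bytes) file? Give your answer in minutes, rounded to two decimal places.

25.5 GB = 25,500,000,000 bytes = 204,000,000,000 bits
42 Mbps = 42,000,000 bits/s
time = 204,000,000,000 / 42,000,000 = 4,857.143 s
4,857.143 s / 60 = 80.95 minutes

80.95 minutes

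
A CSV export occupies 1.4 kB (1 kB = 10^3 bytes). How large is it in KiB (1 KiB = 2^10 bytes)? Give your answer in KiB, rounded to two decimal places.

1.4 kB = 1.4 × 10^3 bytes = 1,400 bytes
1 KiB = 1,024 bytes
1,400 / 1,024 = 1.37 KiB

1.37 KiB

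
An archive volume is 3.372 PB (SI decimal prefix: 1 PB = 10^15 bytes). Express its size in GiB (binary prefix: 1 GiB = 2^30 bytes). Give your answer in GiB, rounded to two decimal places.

3.372 PB = 3.372 × 10^15 bytes = 3,372,000,000,000,000 bytes
1 GiB = 2^30 bytes = 1,073,741,824 bytes
3,372,000,000,000,000 / 1,073,741,824 = 3,140,419.72 GiB

3,140,419.72 GiB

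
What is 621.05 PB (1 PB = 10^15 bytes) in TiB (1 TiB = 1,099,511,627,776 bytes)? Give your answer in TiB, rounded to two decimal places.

621.05 PB = 621.05 × 10^15 bytes = 621,050,000,000,000,000 bytes
1 TiB = 1,099,511,627,776 bytes
621,050,000,000,000,000 / 1,099,511,627,776 = 564,841.68 TiB

564,841.68 TiB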